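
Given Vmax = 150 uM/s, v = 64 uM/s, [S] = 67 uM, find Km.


Km = [S] * (Vmax - v) / v
Km = 67 * (150 - 64) / 64
Km = 90.0312 uM

90.0312 uM


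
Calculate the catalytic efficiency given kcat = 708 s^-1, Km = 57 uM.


Catalytic efficiency = kcat / Km
= 708 / 57
= 12.4211 uM^-1*s^-1

12.4211 uM^-1*s^-1


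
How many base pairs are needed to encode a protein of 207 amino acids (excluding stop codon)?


Each amino acid = 1 codon = 3 bp
bp = 207 * 3 = 621 bp

621 bp


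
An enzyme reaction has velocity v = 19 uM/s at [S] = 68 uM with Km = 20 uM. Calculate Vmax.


Vmax = v * (Km + [S]) / [S]
Vmax = 19 * (20 + 68) / 68
Vmax = 24.5882 uM/s

24.5882 uM/s


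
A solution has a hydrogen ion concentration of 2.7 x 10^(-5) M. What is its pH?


pH = -log10([H+])
pH = -log10(2.7 x 10^(-5))
pH = 4.5686

4.5686


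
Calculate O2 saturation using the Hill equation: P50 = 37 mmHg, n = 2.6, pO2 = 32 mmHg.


Y = pO2^n / (P50^n + pO2^n)
Y = 32^2.6 / (37^2.6 + 32^2.6)
Y = 40.67%

40.67%


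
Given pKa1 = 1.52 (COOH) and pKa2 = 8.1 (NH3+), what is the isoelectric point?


pI = (pKa1 + pKa2) / 2
pI = (1.52 + 8.1) / 2
pI = 4.81

4.81


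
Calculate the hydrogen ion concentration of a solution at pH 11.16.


[H+] = 10^(-pH)
[H+] = 10^(-11.16)
[H+] = 6.918e-12 M

6.918e-12 M


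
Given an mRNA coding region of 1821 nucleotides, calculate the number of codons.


codons = nucleotides / 3
codons = 1821 / 3 = 607

607


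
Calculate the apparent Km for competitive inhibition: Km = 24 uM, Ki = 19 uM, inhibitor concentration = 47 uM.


Km_app = Km * (1 + [I]/Ki)
Km_app = 24 * (1 + 47/19)
Km_app = 83.3684 uM

83.3684 uM


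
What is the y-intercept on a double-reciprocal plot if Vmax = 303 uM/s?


y-intercept = 1/Vmax
= 1/303
= 0.0033 s/uM

0.0033 s/uM


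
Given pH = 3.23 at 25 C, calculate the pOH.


pOH = 14 - pH
pOH = 14 - 3.23
pOH = 10.77

10.77


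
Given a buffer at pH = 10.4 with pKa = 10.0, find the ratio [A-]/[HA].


[A-]/[HA] = 10^(pH - pKa)
= 10^(10.4 - 10.0)
= 2.5119

2.5119


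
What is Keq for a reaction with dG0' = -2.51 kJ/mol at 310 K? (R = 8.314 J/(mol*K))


Keq = exp(-dG0 * 1000 / (R * T))
Keq = exp(-(-2.51) * 1000 / (8.314 * 310))
Keq = 2.6482

2.6482


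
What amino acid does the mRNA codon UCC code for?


Standard genetic code lookup.
Codon UCC -> Ser

Ser


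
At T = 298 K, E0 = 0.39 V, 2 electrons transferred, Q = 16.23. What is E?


E = E0 - (RT/nF) * ln(Q)
E = 0.39 - (8.314 * 298 / (2 * 96485)) * ln(16.23)
E = 0.3542 V

0.3542 V


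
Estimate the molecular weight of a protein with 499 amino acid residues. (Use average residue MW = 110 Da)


MW = n_residues * 110 Da
MW = 499 * 110
MW = 54890 Da

54890 Da


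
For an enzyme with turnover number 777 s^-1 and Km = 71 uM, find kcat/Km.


Catalytic efficiency = kcat / Km
= 777 / 71
= 10.9437 uM^-1*s^-1

10.9437 uM^-1*s^-1


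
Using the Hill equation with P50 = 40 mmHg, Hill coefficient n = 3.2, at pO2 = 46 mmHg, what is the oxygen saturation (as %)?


Y = pO2^n / (P50^n + pO2^n)
Y = 46^3.2 / (40^3.2 + 46^3.2)
Y = 61.0%

61.0%


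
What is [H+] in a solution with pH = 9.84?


[H+] = 10^(-pH)
[H+] = 10^(-9.84)
[H+] = 1.445e-10 M

1.445e-10 M


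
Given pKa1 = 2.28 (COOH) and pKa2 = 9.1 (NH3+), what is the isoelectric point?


pI = (pKa1 + pKa2) / 2
pI = (2.28 + 9.1) / 2
pI = 5.69

5.69


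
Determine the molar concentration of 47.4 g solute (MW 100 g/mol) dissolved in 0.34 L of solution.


C = (mass / MW) / volume
C = (47.4 / 100) / 0.34
C = 1.3941 M

1.3941 M


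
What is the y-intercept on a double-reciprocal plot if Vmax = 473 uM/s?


y-intercept = 1/Vmax
= 1/473
= 0.0021 s/uM

0.0021 s/uM


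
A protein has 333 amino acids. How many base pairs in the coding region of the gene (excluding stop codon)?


Each amino acid = 1 codon = 3 bp
bp = 333 * 3 = 999 bp

999 bp


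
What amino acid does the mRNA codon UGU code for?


Standard genetic code lookup.
Codon UGU -> Cys

Cys


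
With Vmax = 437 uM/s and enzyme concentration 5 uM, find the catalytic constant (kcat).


kcat = Vmax / [E]t
kcat = 437 / 5
kcat = 87.4 s^-1

87.4 s^-1


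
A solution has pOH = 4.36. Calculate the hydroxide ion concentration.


[OH-] = 10^(-pOH)
[OH-] = 10^(-4.36)
[OH-] = 4.365e-05 M

4.365e-05 M


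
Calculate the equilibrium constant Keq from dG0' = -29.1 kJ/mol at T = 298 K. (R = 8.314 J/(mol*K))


Keq = exp(-dG0 * 1000 / (R * T))
Keq = exp(-(-29.1) * 1000 / (8.314 * 298))
Keq = 126168.0546

126168.0546


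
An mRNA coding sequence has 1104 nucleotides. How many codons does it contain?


codons = nucleotides / 3
codons = 1104 / 3 = 368

368


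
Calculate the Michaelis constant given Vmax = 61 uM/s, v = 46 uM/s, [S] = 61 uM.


Km = [S] * (Vmax - v) / v
Km = 61 * (61 - 46) / 46
Km = 19.8913 uM

19.8913 uM


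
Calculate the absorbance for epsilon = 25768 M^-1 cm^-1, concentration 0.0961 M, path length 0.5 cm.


A = epsilon * c * l
A = 25768 * 0.0961 * 0.5
A = 1238.1524

1238.1524


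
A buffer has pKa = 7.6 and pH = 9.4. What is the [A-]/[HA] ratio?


[A-]/[HA] = 10^(pH - pKa)
= 10^(9.4 - 7.6)
= 63.0957

63.0957


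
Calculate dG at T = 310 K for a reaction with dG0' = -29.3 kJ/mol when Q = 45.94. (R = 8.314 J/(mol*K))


dG = dG0' + RT * ln(Q) / 1000
dG = -29.3 + 8.314 * 310 * ln(45.94) / 1000
dG = -19.4357 kJ/mol

-19.4357 kJ/mol


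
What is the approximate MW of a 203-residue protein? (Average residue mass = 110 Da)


MW = n_residues * 110 Da
MW = 203 * 110
MW = 22330 Da

22330 Da


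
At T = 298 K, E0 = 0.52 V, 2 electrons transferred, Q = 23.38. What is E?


E = E0 - (RT/nF) * ln(Q)
E = 0.52 - (8.314 * 298 / (2 * 96485)) * ln(23.38)
E = 0.4795 V

0.4795 V


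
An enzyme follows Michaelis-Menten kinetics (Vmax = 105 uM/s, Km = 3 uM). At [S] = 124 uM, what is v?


v = Vmax * [S] / (Km + [S])
v = 105 * 124 / (3 + 124)
v = 102.5197 uM/s

102.5197 uM/s


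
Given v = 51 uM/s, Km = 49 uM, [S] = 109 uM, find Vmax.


Vmax = v * (Km + [S]) / [S]
Vmax = 51 * (49 + 109) / 109
Vmax = 73.9266 uM/s

73.9266 uM/s


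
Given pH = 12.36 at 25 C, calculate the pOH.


pOH = 14 - pH
pOH = 14 - 12.36
pOH = 1.64

1.64


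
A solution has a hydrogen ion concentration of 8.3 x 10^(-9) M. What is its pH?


pH = -log10([H+])
pH = -log10(8.3 x 10^(-9))
pH = 8.0809

8.0809


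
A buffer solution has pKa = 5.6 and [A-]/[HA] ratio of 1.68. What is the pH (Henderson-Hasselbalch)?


pH = pKa + log10([A-]/[HA])
pH = 5.6 + log10(1.68)
pH = 5.8253

5.8253


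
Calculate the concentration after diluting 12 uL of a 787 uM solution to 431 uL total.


C2 = C1 * V1 / V2
C2 = 787 * 12 / 431
C2 = 21.9118 uM

21.9118 uM


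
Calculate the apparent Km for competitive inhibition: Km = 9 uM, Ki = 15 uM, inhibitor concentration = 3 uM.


Km_app = Km * (1 + [I]/Ki)
Km_app = 9 * (1 + 3/15)
Km_app = 10.8 uM

10.8 uM


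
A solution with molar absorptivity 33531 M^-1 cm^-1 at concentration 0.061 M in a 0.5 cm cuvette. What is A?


A = epsilon * c * l
A = 33531 * 0.061 * 0.5
A = 1022.6955

1022.6955


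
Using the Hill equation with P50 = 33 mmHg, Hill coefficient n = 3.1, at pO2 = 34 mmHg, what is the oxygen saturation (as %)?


Y = pO2^n / (P50^n + pO2^n)
Y = 34^3.1 / (33^3.1 + 34^3.1)
Y = 52.31%

52.31%


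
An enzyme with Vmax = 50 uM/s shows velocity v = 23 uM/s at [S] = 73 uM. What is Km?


Km = [S] * (Vmax - v) / v
Km = 73 * (50 - 23) / 23
Km = 85.6957 uM

85.6957 uM


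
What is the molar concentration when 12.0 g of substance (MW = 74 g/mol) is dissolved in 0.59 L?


C = (mass / MW) / volume
C = (12.0 / 74) / 0.59
C = 0.2749 M

0.2749 M


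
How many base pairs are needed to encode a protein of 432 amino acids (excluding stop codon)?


Each amino acid = 1 codon = 3 bp
bp = 432 * 3 = 1296 bp

1296 bp


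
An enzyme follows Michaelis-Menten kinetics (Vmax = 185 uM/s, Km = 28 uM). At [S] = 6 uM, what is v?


v = Vmax * [S] / (Km + [S])
v = 185 * 6 / (28 + 6)
v = 32.6471 uM/s

32.6471 uM/s


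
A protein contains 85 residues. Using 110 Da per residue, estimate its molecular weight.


MW = n_residues * 110 Da
MW = 85 * 110
MW = 9350 Da

9350 Da


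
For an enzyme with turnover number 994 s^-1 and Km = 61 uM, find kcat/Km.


Catalytic efficiency = kcat / Km
= 994 / 61
= 16.2951 uM^-1*s^-1

16.2951 uM^-1*s^-1


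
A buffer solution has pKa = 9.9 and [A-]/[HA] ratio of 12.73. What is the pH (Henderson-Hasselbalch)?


pH = pKa + log10([A-]/[HA])
pH = 9.9 + log10(12.73)
pH = 11.0048

11.0048


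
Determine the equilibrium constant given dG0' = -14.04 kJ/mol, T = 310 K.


Keq = exp(-dG0 * 1000 / (R * T))
Keq = exp(-(-14.04) * 1000 / (8.314 * 310))
Keq = 232.1716

232.1716


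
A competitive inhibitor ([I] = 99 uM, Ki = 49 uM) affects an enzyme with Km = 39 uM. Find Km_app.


Km_app = Km * (1 + [I]/Ki)
Km_app = 39 * (1 + 99/49)
Km_app = 117.7959 uM

117.7959 uM


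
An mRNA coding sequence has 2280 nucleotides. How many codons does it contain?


codons = nucleotides / 3
codons = 2280 / 3 = 760

760


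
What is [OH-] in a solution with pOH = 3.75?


[OH-] = 10^(-pOH)
[OH-] = 10^(-3.75)
[OH-] = 1.778e-04 M

1.778e-04 M


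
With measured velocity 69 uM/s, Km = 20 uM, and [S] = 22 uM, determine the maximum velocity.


Vmax = v * (Km + [S]) / [S]
Vmax = 69 * (20 + 22) / 22
Vmax = 131.7273 uM/s

131.7273 uM/s


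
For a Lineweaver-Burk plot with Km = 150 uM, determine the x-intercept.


x-intercept = -1/Km
= -1/150
= -0.0067 1/uM

-0.0067 1/uM


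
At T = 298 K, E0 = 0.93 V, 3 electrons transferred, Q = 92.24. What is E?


E = E0 - (RT/nF) * ln(Q)
E = 0.93 - (8.314 * 298 / (3 * 96485)) * ln(92.24)
E = 0.8913 V

0.8913 V


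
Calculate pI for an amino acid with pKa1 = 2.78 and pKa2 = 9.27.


pI = (pKa1 + pKa2) / 2
pI = (2.78 + 9.27) / 2
pI = 6.025

6.025


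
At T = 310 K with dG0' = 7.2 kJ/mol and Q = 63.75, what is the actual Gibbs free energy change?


dG = dG0' + RT * ln(Q) / 1000
dG = 7.2 + 8.314 * 310 * ln(63.75) / 1000
dG = 17.9088 kJ/mol

17.9088 kJ/mol


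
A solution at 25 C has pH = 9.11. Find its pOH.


pOH = 14 - pH
pOH = 14 - 9.11
pOH = 4.89

4.89


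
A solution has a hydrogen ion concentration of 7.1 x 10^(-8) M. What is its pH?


pH = -log10([H+])
pH = -log10(7.1 x 10^(-8))
pH = 7.1487

7.1487


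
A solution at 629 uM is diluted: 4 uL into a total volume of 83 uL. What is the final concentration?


C2 = C1 * V1 / V2
C2 = 629 * 4 / 83
C2 = 30.3133 uM

30.3133 uM


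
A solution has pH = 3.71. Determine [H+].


[H+] = 10^(-pH)
[H+] = 10^(-3.71)
[H+] = 1.950e-04 M

1.950e-04 M


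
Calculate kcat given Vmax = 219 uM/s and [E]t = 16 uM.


kcat = Vmax / [E]t
kcat = 219 / 16
kcat = 13.6875 s^-1

13.6875 s^-1


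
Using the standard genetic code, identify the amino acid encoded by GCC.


Standard genetic code lookup.
Codon GCC -> Ala

Ala


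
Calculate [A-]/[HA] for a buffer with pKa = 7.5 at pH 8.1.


[A-]/[HA] = 10^(pH - pKa)
= 10^(8.1 - 7.5)
= 3.9811

3.9811


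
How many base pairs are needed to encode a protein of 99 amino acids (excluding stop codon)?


Each amino acid = 1 codon = 3 bp
bp = 99 * 3 = 297 bp

297 bp


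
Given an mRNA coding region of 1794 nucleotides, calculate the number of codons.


codons = nucleotides / 3
codons = 1794 / 3 = 598

598


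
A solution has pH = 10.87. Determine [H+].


[H+] = 10^(-pH)
[H+] = 10^(-10.87)
[H+] = 1.349e-11 M

1.349e-11 M


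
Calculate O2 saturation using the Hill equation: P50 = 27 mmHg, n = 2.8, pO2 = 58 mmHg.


Y = pO2^n / (P50^n + pO2^n)
Y = 58^2.8 / (27^2.8 + 58^2.8)
Y = 89.48%

89.48%


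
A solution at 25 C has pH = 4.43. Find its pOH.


pOH = 14 - pH
pOH = 14 - 4.43
pOH = 9.57

9.57


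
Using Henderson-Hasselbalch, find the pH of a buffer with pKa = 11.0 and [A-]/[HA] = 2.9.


pH = pKa + log10([A-]/[HA])
pH = 11.0 + log10(2.9)
pH = 11.4624

11.4624


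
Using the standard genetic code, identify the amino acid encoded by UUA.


Standard genetic code lookup.
Codon UUA -> Leu

Leu


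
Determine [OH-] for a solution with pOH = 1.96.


[OH-] = 10^(-pOH)
[OH-] = 10^(-1.96)
[OH-] = 0.011 M

0.011 M


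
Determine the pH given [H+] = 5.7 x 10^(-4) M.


pH = -log10([H+])
pH = -log10(5.7 x 10^(-4))
pH = 3.2441

3.2441


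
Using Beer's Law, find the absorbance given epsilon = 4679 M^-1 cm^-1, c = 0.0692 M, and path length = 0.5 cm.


A = epsilon * c * l
A = 4679 * 0.0692 * 0.5
A = 161.8934

161.8934


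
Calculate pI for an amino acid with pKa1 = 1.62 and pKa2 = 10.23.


pI = (pKa1 + pKa2) / 2
pI = (1.62 + 10.23) / 2
pI = 5.925

5.925


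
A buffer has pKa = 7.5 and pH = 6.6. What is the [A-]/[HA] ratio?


[A-]/[HA] = 10^(pH - pKa)
= 10^(6.6 - 7.5)
= 0.1259

0.1259


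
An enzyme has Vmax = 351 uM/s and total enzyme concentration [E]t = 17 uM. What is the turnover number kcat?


kcat = Vmax / [E]t
kcat = 351 / 17
kcat = 20.6471 s^-1

20.6471 s^-1


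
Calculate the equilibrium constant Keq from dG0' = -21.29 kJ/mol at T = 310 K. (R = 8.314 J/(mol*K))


Keq = exp(-dG0 * 1000 / (R * T))
Keq = exp(-(-21.29) * 1000 / (8.314 * 310))
Keq = 3867.8519

3867.8519


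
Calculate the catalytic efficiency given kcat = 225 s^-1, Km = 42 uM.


Catalytic efficiency = kcat / Km
= 225 / 42
= 5.3571 uM^-1*s^-1

5.3571 uM^-1*s^-1


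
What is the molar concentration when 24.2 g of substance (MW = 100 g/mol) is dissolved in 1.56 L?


C = (mass / MW) / volume
C = (24.2 / 100) / 1.56
C = 0.1551 M

0.1551 M


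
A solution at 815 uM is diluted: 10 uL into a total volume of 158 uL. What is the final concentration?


C2 = C1 * V1 / V2
C2 = 815 * 10 / 158
C2 = 51.5823 uM

51.5823 uM


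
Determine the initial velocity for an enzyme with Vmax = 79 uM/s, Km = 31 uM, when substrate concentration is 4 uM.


v = Vmax * [S] / (Km + [S])
v = 79 * 4 / (31 + 4)
v = 9.0286 uM/s

9.0286 uM/s


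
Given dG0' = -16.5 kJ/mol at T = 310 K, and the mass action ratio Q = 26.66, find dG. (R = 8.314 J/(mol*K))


dG = dG0' + RT * ln(Q) / 1000
dG = -16.5 + 8.314 * 310 * ln(26.66) / 1000
dG = -8.0382 kJ/mol

-8.0382 kJ/mol


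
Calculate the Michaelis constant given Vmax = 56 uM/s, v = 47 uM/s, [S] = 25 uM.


Km = [S] * (Vmax - v) / v
Km = 25 * (56 - 47) / 47
Km = 4.7872 uM

4.7872 uM


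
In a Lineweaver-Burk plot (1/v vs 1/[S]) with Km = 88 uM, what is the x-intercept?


x-intercept = -1/Km
= -1/88
= -0.0114 1/uM

-0.0114 1/uM


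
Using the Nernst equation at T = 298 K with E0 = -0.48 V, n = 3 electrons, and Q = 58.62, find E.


E = E0 - (RT/nF) * ln(Q)
E = -0.48 - (8.314 * 298 / (3 * 96485)) * ln(58.62)
E = -0.5148 V

-0.5148 V


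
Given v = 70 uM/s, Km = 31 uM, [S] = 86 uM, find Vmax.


Vmax = v * (Km + [S]) / [S]
Vmax = 70 * (31 + 86) / 86
Vmax = 95.2326 uM/s

95.2326 uM/s


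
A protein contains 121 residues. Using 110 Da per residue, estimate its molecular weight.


MW = n_residues * 110 Da
MW = 121 * 110
MW = 13310 Da

13310 Da


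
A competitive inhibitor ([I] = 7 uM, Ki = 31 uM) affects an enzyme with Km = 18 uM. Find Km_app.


Km_app = Km * (1 + [I]/Ki)
Km_app = 18 * (1 + 7/31)
Km_app = 22.0645 uM

22.0645 uM


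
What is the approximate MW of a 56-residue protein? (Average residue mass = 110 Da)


MW = n_residues * 110 Da
MW = 56 * 110
MW = 6160 Da

6160 Da


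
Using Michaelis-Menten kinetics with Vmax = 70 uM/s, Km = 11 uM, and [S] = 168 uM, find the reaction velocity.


v = Vmax * [S] / (Km + [S])
v = 70 * 168 / (11 + 168)
v = 65.6983 uM/s

65.6983 uM/s


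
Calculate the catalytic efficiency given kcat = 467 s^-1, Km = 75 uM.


Catalytic efficiency = kcat / Km
= 467 / 75
= 6.2267 uM^-1*s^-1

6.2267 uM^-1*s^-1


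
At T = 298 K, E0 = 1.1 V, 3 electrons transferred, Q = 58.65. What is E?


E = E0 - (RT/nF) * ln(Q)
E = 1.1 - (8.314 * 298 / (3 * 96485)) * ln(58.65)
E = 1.0651 V

1.0651 V


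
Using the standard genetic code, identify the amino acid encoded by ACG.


Standard genetic code lookup.
Codon ACG -> Thr

Thr


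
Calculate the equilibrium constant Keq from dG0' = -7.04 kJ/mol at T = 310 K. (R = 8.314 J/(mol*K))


Keq = exp(-dG0 * 1000 / (R * T))
Keq = exp(-(-7.04) * 1000 / (8.314 * 310))
Keq = 15.3559

15.3559


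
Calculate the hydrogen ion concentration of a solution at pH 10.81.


[H+] = 10^(-pH)
[H+] = 10^(-10.81)
[H+] = 1.549e-11 M

1.549e-11 M


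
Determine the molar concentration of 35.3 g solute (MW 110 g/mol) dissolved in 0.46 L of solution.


C = (mass / MW) / volume
C = (35.3 / 110) / 0.46
C = 0.6976 M

0.6976 M


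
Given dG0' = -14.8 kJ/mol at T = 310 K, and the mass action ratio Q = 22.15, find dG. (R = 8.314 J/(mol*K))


dG = dG0' + RT * ln(Q) / 1000
dG = -14.8 + 8.314 * 310 * ln(22.15) / 1000
dG = -6.8158 kJ/mol

-6.8158 kJ/mol


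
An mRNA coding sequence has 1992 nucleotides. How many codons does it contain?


codons = nucleotides / 3
codons = 1992 / 3 = 664

664


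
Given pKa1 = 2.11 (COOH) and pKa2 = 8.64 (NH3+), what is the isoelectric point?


pI = (pKa1 + pKa2) / 2
pI = (2.11 + 8.64) / 2
pI = 5.375

5.375


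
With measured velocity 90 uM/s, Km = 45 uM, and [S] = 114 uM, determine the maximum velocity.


Vmax = v * (Km + [S]) / [S]
Vmax = 90 * (45 + 114) / 114
Vmax = 125.5263 uM/s

125.5263 uM/s


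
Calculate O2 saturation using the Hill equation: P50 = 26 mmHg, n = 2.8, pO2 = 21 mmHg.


Y = pO2^n / (P50^n + pO2^n)
Y = 21^2.8 / (26^2.8 + 21^2.8)
Y = 35.48%

35.48%


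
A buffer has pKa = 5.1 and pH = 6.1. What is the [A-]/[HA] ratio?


[A-]/[HA] = 10^(pH - pKa)
= 10^(6.1 - 5.1)
= 10.0

10.0


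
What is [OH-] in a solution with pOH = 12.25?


[OH-] = 10^(-pOH)
[OH-] = 10^(-12.25)
[OH-] = 5.623e-13 M

5.623e-13 M


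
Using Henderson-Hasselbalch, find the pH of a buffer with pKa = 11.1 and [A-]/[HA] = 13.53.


pH = pKa + log10([A-]/[HA])
pH = 11.1 + log10(13.53)
pH = 12.2313

12.2313


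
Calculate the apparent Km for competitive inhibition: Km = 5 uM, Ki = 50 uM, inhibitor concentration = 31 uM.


Km_app = Km * (1 + [I]/Ki)
Km_app = 5 * (1 + 31/50)
Km_app = 8.1 uM

8.1 uM


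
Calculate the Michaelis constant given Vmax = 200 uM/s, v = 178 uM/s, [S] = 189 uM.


Km = [S] * (Vmax - v) / v
Km = 189 * (200 - 178) / 178
Km = 23.3596 uM

23.3596 uM


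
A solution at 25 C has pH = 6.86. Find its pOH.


pOH = 14 - pH
pOH = 14 - 6.86
pOH = 7.14

7.14


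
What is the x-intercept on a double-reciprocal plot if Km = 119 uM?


x-intercept = -1/Km
= -1/119
= -0.0084 1/uM

-0.0084 1/uM


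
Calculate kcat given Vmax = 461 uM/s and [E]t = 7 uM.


kcat = Vmax / [E]t
kcat = 461 / 7
kcat = 65.8571 s^-1

65.8571 s^-1


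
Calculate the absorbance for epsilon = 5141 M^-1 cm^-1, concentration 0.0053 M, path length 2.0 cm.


A = epsilon * c * l
A = 5141 * 0.0053 * 2.0
A = 54.4946

54.4946


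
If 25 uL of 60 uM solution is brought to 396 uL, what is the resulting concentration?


C2 = C1 * V1 / V2
C2 = 60 * 25 / 396
C2 = 3.7879 uM

3.7879 uM


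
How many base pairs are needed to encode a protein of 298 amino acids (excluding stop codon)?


Each amino acid = 1 codon = 3 bp
bp = 298 * 3 = 894 bp

894 bp


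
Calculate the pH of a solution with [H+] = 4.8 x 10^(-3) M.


pH = -log10([H+])
pH = -log10(4.8 x 10^(-3))
pH = 2.3188

2.3188


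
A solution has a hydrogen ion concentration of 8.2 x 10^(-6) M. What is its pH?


pH = -log10([H+])
pH = -log10(8.2 x 10^(-6))
pH = 5.0862

5.0862


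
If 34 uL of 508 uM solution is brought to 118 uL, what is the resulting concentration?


C2 = C1 * V1 / V2
C2 = 508 * 34 / 118
C2 = 146.3729 uM

146.3729 uM


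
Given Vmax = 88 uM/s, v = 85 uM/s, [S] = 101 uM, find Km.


Km = [S] * (Vmax - v) / v
Km = 101 * (88 - 85) / 85
Km = 3.5647 uM

3.5647 uM


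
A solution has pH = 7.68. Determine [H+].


[H+] = 10^(-pH)
[H+] = 10^(-7.68)
[H+] = 2.089e-08 M

2.089e-08 M


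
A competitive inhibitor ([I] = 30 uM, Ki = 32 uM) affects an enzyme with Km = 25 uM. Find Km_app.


Km_app = Km * (1 + [I]/Ki)
Km_app = 25 * (1 + 30/32)
Km_app = 48.4375 uM

48.4375 uM


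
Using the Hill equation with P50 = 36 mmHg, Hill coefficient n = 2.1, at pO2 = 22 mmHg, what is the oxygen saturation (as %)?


Y = pO2^n / (P50^n + pO2^n)
Y = 22^2.1 / (36^2.1 + 22^2.1)
Y = 26.23%

26.23%


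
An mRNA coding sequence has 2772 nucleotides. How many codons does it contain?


codons = nucleotides / 3
codons = 2772 / 3 = 924

924


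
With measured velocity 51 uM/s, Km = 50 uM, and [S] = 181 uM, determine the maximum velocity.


Vmax = v * (Km + [S]) / [S]
Vmax = 51 * (50 + 181) / 181
Vmax = 65.0884 uM/s

65.0884 uM/s


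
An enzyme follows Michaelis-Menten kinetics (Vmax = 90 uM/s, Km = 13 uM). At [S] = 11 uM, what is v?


v = Vmax * [S] / (Km + [S])
v = 90 * 11 / (13 + 11)
v = 41.25 uM/s

41.25 uM/s


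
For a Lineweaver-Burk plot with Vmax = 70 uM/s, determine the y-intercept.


y-intercept = 1/Vmax
= 1/70
= 0.0143 s/uM

0.0143 s/uM


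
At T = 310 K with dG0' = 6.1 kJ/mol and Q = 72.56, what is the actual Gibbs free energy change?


dG = dG0' + RT * ln(Q) / 1000
dG = 6.1 + 8.314 * 310 * ln(72.56) / 1000
dG = 17.1424 kJ/mol

17.1424 kJ/mol


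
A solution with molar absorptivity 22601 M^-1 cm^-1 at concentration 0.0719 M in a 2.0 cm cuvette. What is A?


A = epsilon * c * l
A = 22601 * 0.0719 * 2.0
A = 3250.0238

3250.0238


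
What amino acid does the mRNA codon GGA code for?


Standard genetic code lookup.
Codon GGA -> Gly

Gly


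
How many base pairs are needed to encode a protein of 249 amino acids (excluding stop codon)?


Each amino acid = 1 codon = 3 bp
bp = 249 * 3 = 747 bp

747 bp


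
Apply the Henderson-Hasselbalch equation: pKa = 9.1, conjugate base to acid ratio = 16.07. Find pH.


pH = pKa + log10([A-]/[HA])
pH = 9.1 + log10(16.07)
pH = 10.306

10.306


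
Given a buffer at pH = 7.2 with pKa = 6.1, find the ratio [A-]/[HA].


[A-]/[HA] = 10^(pH - pKa)
= 10^(7.2 - 6.1)
= 12.5893

12.5893


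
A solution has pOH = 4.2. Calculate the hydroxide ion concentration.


[OH-] = 10^(-pOH)
[OH-] = 10^(-4.2)
[OH-] = 6.310e-05 M

6.310e-05 M


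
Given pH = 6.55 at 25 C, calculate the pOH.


pOH = 14 - pH
pOH = 14 - 6.55
pOH = 7.45

7.45


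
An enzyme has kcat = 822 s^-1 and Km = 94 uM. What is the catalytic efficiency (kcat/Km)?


Catalytic efficiency = kcat / Km
= 822 / 94
= 8.7447 uM^-1*s^-1

8.7447 uM^-1*s^-1


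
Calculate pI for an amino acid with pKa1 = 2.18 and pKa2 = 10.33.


pI = (pKa1 + pKa2) / 2
pI = (2.18 + 10.33) / 2
pI = 6.255

6.255


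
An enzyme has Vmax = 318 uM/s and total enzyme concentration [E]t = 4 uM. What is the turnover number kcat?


kcat = Vmax / [E]t
kcat = 318 / 4
kcat = 79.5 s^-1

79.5 s^-1


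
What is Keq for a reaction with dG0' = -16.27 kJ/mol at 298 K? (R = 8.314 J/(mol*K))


Keq = exp(-dG0 * 1000 / (R * T))
Keq = exp(-(-16.27) * 1000 / (8.314 * 298))
Keq = 711.1711

711.1711


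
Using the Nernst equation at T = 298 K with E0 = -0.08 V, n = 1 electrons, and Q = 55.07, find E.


E = E0 - (RT/nF) * ln(Q)
E = -0.08 - (8.314 * 298 / (1 * 96485)) * ln(55.07)
E = -0.1829 V

-0.1829 V


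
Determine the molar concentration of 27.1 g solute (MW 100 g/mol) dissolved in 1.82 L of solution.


C = (mass / MW) / volume
C = (27.1 / 100) / 1.82
C = 0.1489 M

0.1489 M


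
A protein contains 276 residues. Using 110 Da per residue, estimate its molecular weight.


MW = n_residues * 110 Da
MW = 276 * 110
MW = 30360 Da

30360 Da


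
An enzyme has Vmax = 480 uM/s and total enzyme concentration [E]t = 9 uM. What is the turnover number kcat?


kcat = Vmax / [E]t
kcat = 480 / 9
kcat = 53.3333 s^-1

53.3333 s^-1


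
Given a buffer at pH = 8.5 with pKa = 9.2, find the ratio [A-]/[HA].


[A-]/[HA] = 10^(pH - pKa)
= 10^(8.5 - 9.2)
= 0.1995

0.1995


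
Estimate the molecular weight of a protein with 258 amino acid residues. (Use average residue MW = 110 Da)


MW = n_residues * 110 Da
MW = 258 * 110
MW = 28380 Da

28380 Da


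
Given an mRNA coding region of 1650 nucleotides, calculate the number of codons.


codons = nucleotides / 3
codons = 1650 / 3 = 550

550


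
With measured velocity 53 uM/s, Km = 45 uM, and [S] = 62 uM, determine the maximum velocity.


Vmax = v * (Km + [S]) / [S]
Vmax = 53 * (45 + 62) / 62
Vmax = 91.4677 uM/s

91.4677 uM/s


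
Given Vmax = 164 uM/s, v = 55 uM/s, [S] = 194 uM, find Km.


Km = [S] * (Vmax - v) / v
Km = 194 * (164 - 55) / 55
Km = 384.4727 uM

384.4727 uM


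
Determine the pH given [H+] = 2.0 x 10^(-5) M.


pH = -log10([H+])
pH = -log10(2.0 x 10^(-5))
pH = 4.699

4.699


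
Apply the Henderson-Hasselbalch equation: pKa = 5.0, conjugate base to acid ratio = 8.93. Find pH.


pH = pKa + log10([A-]/[HA])
pH = 5.0 + log10(8.93)
pH = 5.9509

5.9509


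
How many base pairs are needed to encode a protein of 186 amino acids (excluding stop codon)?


Each amino acid = 1 codon = 3 bp
bp = 186 * 3 = 558 bp

558 bp


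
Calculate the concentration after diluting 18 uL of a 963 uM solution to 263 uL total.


C2 = C1 * V1 / V2
C2 = 963 * 18 / 263
C2 = 65.9087 uM

65.9087 uM


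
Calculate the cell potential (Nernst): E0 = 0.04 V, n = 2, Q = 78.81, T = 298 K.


E = E0 - (RT/nF) * ln(Q)
E = 0.04 - (8.314 * 298 / (2 * 96485)) * ln(78.81)
E = -0.0161 V

-0.0161 V


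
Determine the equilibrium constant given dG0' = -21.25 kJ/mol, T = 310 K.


Keq = exp(-dG0 * 1000 / (R * T))
Keq = exp(-(-21.25) * 1000 / (8.314 * 310))
Keq = 3808.2868

3808.2868


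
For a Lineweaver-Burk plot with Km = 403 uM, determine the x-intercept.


x-intercept = -1/Km
= -1/403
= -0.0025 1/uM

-0.0025 1/uM


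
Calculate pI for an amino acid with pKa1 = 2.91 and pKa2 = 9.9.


pI = (pKa1 + pKa2) / 2
pI = (2.91 + 9.9) / 2
pI = 6.405

6.405


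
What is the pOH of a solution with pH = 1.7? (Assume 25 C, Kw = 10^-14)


pOH = 14 - pH
pOH = 14 - 1.7
pOH = 12.3

12.3


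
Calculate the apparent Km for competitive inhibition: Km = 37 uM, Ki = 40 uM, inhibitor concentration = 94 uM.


Km_app = Km * (1 + [I]/Ki)
Km_app = 37 * (1 + 94/40)
Km_app = 123.95 uM

123.95 uM


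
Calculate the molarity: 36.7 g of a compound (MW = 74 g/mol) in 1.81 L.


C = (mass / MW) / volume
C = (36.7 / 74) / 1.81
C = 0.274 M

0.274 M


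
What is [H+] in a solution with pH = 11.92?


[H+] = 10^(-pH)
[H+] = 10^(-11.92)
[H+] = 1.202e-12 M

1.202e-12 M


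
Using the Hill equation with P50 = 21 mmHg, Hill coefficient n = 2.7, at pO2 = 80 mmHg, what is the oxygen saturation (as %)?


Y = pO2^n / (P50^n + pO2^n)
Y = 80^2.7 / (21^2.7 + 80^2.7)
Y = 97.37%

97.37%


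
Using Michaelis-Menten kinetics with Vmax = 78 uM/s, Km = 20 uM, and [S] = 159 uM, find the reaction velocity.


v = Vmax * [S] / (Km + [S])
v = 78 * 159 / (20 + 159)
v = 69.2849 uM/s

69.2849 uM/s


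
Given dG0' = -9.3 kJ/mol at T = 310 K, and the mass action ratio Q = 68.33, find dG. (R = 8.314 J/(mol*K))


dG = dG0' + RT * ln(Q) / 1000
dG = -9.3 + 8.314 * 310 * ln(68.33) / 1000
dG = 1.5876 kJ/mol

1.5876 kJ/mol


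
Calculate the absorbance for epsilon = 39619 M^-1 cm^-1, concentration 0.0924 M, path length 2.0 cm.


A = epsilon * c * l
A = 39619 * 0.0924 * 2.0
A = 7321.5912

7321.5912


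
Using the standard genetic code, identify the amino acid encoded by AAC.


Standard genetic code lookup.
Codon AAC -> Asn

Asn


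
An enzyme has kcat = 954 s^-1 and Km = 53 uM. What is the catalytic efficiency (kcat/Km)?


Catalytic efficiency = kcat / Km
= 954 / 53
= 18.0 uM^-1*s^-1

18.0 uM^-1*s^-1


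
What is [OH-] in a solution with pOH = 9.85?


[OH-] = 10^(-pOH)
[OH-] = 10^(-9.85)
[OH-] = 1.413e-10 M

1.413e-10 M


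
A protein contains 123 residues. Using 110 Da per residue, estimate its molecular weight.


MW = n_residues * 110 Da
MW = 123 * 110
MW = 13530 Da

13530 Da


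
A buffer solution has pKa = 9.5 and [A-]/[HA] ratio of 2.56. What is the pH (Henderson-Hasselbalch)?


pH = pKa + log10([A-]/[HA])
pH = 9.5 + log10(2.56)
pH = 9.9082

9.9082


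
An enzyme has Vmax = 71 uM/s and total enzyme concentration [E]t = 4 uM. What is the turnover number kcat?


kcat = Vmax / [E]t
kcat = 71 / 4
kcat = 17.75 s^-1

17.75 s^-1


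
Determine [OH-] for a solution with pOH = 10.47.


[OH-] = 10^(-pOH)
[OH-] = 10^(-10.47)
[OH-] = 3.388e-11 M

3.388e-11 M


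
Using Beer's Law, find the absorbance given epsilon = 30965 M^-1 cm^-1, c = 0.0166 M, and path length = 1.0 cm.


A = epsilon * c * l
A = 30965 * 0.0166 * 1.0
A = 514.019

514.019


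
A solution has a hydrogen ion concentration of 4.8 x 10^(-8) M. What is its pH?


pH = -log10([H+])
pH = -log10(4.8 x 10^(-8))
pH = 7.3188

7.3188


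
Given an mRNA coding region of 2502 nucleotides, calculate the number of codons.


codons = nucleotides / 3
codons = 2502 / 3 = 834

834


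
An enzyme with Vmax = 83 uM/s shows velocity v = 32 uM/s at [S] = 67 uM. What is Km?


Km = [S] * (Vmax - v) / v
Km = 67 * (83 - 32) / 32
Km = 106.7812 uM

106.7812 uM


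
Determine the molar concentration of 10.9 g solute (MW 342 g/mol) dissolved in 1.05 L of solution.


C = (mass / MW) / volume
C = (10.9 / 342) / 1.05
C = 0.0304 M

0.0304 M


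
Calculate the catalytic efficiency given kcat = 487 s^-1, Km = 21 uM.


Catalytic efficiency = kcat / Km
= 487 / 21
= 23.1905 uM^-1*s^-1

23.1905 uM^-1*s^-1


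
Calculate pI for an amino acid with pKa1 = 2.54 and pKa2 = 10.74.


pI = (pKa1 + pKa2) / 2
pI = (2.54 + 10.74) / 2
pI = 6.64

6.64


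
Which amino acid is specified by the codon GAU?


Standard genetic code lookup.
Codon GAU -> Asp

Asp


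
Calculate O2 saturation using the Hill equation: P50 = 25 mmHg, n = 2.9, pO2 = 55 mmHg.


Y = pO2^n / (P50^n + pO2^n)
Y = 55^2.9 / (25^2.9 + 55^2.9)
Y = 90.78%

90.78%


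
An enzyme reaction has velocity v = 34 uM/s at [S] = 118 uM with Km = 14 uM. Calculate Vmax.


Vmax = v * (Km + [S]) / [S]
Vmax = 34 * (14 + 118) / 118
Vmax = 38.0339 uM/s

38.0339 uM/s


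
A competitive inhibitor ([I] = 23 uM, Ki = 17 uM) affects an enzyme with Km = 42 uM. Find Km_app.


Km_app = Km * (1 + [I]/Ki)
Km_app = 42 * (1 + 23/17)
Km_app = 98.8235 uM

98.8235 uM


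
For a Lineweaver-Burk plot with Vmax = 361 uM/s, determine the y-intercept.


y-intercept = 1/Vmax
= 1/361
= 0.0028 s/uM

0.0028 s/uM


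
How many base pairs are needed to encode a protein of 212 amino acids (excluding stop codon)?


Each amino acid = 1 codon = 3 bp
bp = 212 * 3 = 636 bp

636 bp


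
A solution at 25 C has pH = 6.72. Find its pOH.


pOH = 14 - pH
pOH = 14 - 6.72
pOH = 7.28

7.28


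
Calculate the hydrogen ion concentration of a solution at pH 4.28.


[H+] = 10^(-pH)
[H+] = 10^(-4.28)
[H+] = 5.248e-05 M

5.248e-05 M


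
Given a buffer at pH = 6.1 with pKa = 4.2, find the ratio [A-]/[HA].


[A-]/[HA] = 10^(pH - pKa)
= 10^(6.1 - 4.2)
= 79.4328

79.4328


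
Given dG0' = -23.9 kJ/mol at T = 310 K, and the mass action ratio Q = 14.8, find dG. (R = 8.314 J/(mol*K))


dG = dG0' + RT * ln(Q) / 1000
dG = -23.9 + 8.314 * 310 * ln(14.8) / 1000
dG = -16.955 kJ/mol

-16.955 kJ/mol


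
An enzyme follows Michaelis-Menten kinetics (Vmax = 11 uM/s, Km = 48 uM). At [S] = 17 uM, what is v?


v = Vmax * [S] / (Km + [S])
v = 11 * 17 / (48 + 17)
v = 2.8769 uM/s

2.8769 uM/s


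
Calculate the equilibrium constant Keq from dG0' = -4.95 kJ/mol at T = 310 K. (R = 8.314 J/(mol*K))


Keq = exp(-dG0 * 1000 / (R * T))
Keq = exp(-(-4.95) * 1000 / (8.314 * 310))
Keq = 6.8249

6.8249


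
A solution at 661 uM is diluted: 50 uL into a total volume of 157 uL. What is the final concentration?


C2 = C1 * V1 / V2
C2 = 661 * 50 / 157
C2 = 210.5096 uM

210.5096 uM


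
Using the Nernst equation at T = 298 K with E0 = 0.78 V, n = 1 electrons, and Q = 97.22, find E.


E = E0 - (RT/nF) * ln(Q)
E = 0.78 - (8.314 * 298 / (1 * 96485)) * ln(97.22)
E = 0.6625 V

0.6625 V


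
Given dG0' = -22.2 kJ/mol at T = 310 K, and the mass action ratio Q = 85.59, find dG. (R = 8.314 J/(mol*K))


dG = dG0' + RT * ln(Q) / 1000
dG = -22.2 + 8.314 * 310 * ln(85.59) / 1000
dG = -10.7319 kJ/mol

-10.7319 kJ/mol


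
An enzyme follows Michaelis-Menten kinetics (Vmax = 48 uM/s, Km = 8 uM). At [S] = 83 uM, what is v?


v = Vmax * [S] / (Km + [S])
v = 48 * 83 / (8 + 83)
v = 43.7802 uM/s

43.7802 uM/s


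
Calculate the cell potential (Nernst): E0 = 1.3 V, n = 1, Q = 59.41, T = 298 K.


E = E0 - (RT/nF) * ln(Q)
E = 1.3 - (8.314 * 298 / (1 * 96485)) * ln(59.41)
E = 1.1951 V

1.1951 V


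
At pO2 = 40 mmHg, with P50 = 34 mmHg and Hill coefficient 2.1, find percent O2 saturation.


Y = pO2^n / (P50^n + pO2^n)
Y = 40^2.1 / (34^2.1 + 40^2.1)
Y = 58.45%

58.45%


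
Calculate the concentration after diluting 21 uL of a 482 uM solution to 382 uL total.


C2 = C1 * V1 / V2
C2 = 482 * 21 / 382
C2 = 26.4974 uM

26.4974 uM


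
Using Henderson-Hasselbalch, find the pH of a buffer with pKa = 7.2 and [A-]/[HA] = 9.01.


pH = pKa + log10([A-]/[HA])
pH = 7.2 + log10(9.01)
pH = 8.1547

8.1547


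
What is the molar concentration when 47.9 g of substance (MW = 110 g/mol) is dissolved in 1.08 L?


C = (mass / MW) / volume
C = (47.9 / 110) / 1.08
C = 0.4032 M

0.4032 M


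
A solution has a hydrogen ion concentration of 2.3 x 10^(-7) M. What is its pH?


pH = -log10([H+])
pH = -log10(2.3 x 10^(-7))
pH = 6.6383

6.6383


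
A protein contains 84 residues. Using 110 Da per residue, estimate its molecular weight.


MW = n_residues * 110 Da
MW = 84 * 110
MW = 9240 Da

9240 Da


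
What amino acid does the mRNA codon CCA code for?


Standard genetic code lookup.
Codon CCA -> Pro

Pro


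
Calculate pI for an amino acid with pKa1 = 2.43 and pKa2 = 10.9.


pI = (pKa1 + pKa2) / 2
pI = (2.43 + 10.9) / 2
pI = 6.665

6.665


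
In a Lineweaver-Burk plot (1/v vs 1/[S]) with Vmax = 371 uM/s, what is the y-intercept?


y-intercept = 1/Vmax
= 1/371
= 0.0027 s/uM

0.0027 s/uM


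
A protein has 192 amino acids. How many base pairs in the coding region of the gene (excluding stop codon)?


Each amino acid = 1 codon = 3 bp
bp = 192 * 3 = 576 bp

576 bp


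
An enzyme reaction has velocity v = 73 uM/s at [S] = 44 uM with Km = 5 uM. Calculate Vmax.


Vmax = v * (Km + [S]) / [S]
Vmax = 73 * (5 + 44) / 44
Vmax = 81.2955 uM/s

81.2955 uM/s


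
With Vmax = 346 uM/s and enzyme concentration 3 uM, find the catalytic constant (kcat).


kcat = Vmax / [E]t
kcat = 346 / 3
kcat = 115.3333 s^-1

115.3333 s^-1


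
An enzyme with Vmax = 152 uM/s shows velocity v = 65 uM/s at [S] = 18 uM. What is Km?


Km = [S] * (Vmax - v) / v
Km = 18 * (152 - 65) / 65
Km = 24.0923 uM

24.0923 uM


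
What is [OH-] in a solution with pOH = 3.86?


[OH-] = 10^(-pOH)
[OH-] = 10^(-3.86)
[OH-] = 1.380e-04 M

1.380e-04 M


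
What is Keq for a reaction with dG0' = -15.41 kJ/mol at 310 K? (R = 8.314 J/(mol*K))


Keq = exp(-dG0 * 1000 / (R * T))
Keq = exp(-(-15.41) * 1000 / (8.314 * 310))
Keq = 395.058

395.058


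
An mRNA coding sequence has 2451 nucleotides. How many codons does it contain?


codons = nucleotides / 3
codons = 2451 / 3 = 817

817


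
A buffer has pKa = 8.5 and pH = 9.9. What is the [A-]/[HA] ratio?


[A-]/[HA] = 10^(pH - pKa)
= 10^(9.9 - 8.5)
= 25.1189

25.1189


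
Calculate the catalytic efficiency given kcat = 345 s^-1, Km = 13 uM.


Catalytic efficiency = kcat / Km
= 345 / 13
= 26.5385 uM^-1*s^-1

26.5385 uM^-1*s^-1


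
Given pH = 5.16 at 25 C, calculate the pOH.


pOH = 14 - pH
pOH = 14 - 5.16
pOH = 8.84

8.84


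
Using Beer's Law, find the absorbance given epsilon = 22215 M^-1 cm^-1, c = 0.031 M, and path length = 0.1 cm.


A = epsilon * c * l
A = 22215 * 0.031 * 0.1
A = 68.8665

68.8665


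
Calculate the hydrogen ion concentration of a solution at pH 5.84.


[H+] = 10^(-pH)
[H+] = 10^(-5.84)
[H+] = 1.445e-06 M

1.445e-06 M


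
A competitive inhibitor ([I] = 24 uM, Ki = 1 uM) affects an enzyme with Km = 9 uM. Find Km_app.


Km_app = Km * (1 + [I]/Ki)
Km_app = 9 * (1 + 24/1)
Km_app = 225.0 uM

225.0 uM


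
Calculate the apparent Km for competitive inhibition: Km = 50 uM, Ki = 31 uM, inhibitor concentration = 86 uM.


Km_app = Km * (1 + [I]/Ki)
Km_app = 50 * (1 + 86/31)
Km_app = 188.7097 uM

188.7097 uM


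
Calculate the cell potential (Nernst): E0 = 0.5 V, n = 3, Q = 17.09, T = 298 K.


E = E0 - (RT/nF) * ln(Q)
E = 0.5 - (8.314 * 298 / (3 * 96485)) * ln(17.09)
E = 0.4757 V

0.4757 V


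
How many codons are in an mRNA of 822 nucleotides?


codons = nucleotides / 3
codons = 822 / 3 = 274

274


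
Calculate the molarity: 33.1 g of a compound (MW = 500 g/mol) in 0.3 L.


C = (mass / MW) / volume
C = (33.1 / 500) / 0.3
C = 0.2207 M

0.2207 M


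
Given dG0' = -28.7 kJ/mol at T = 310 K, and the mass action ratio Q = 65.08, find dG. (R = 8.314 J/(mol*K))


dG = dG0' + RT * ln(Q) / 1000
dG = -28.7 + 8.314 * 310 * ln(65.08) / 1000
dG = -17.938 kJ/mol

-17.938 kJ/mol


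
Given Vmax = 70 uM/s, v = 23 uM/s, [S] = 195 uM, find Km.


Km = [S] * (Vmax - v) / v
Km = 195 * (70 - 23) / 23
Km = 398.4783 uM

398.4783 uM


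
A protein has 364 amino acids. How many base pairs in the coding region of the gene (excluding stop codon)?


Each amino acid = 1 codon = 3 bp
bp = 364 * 3 = 1092 bp

1092 bp


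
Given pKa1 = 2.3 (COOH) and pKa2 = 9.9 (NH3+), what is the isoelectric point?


pI = (pKa1 + pKa2) / 2
pI = (2.3 + 9.9) / 2
pI = 6.1

6.1


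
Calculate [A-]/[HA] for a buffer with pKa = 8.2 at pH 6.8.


[A-]/[HA] = 10^(pH - pKa)
= 10^(6.8 - 8.2)
= 0.0398

0.0398


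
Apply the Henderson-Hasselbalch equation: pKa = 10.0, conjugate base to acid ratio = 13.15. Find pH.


pH = pKa + log10([A-]/[HA])
pH = 10.0 + log10(13.15)
pH = 11.1189

11.1189


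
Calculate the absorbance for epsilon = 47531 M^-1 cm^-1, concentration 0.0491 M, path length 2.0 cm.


A = epsilon * c * l
A = 47531 * 0.0491 * 2.0
A = 4667.5442

4667.5442


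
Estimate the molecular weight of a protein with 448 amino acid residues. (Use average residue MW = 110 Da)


MW = n_residues * 110 Da
MW = 448 * 110
MW = 49280 Da

49280 Da


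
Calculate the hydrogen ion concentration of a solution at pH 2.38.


[H+] = 10^(-pH)
[H+] = 10^(-2.38)
[H+] = 0.0042 M

0.0042 M


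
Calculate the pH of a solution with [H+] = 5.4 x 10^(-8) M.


pH = -log10([H+])
pH = -log10(5.4 x 10^(-8))
pH = 7.2676

7.2676


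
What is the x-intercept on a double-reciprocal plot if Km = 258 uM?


x-intercept = -1/Km
= -1/258
= -0.0039 1/uM

-0.0039 1/uM


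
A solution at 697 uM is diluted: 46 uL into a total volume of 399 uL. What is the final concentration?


C2 = C1 * V1 / V2
C2 = 697 * 46 / 399
C2 = 80.3559 uM

80.3559 uM


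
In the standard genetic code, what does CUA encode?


Standard genetic code lookup.
Codon CUA -> Leu

Leu


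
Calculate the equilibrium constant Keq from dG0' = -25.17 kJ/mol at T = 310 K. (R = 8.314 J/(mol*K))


Keq = exp(-dG0 * 1000 / (R * T))
Keq = exp(-(-25.17) * 1000 / (8.314 * 310))
Keq = 17428.8586

17428.8586
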